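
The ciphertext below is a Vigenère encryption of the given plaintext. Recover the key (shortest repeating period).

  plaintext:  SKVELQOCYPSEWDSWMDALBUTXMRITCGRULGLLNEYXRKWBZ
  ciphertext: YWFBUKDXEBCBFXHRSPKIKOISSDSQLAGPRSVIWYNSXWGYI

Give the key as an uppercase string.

GMKXJUPV

  i= 0: Y-S =  6 → G
  i= 1: W-K = 12 → M
  i= 2: F-V = 10 → K
  i= 3: B-E = 23 → X
  i= 4: U-L =  9 → J
  i= 5: K-Q = 20 → U
  i= 6: D-O = 15 → P
  i= 7: X-C = 21 → V
  i= 8: E-Y =  6 → G
  i= 9: B-P = 12 → M
  i=10: C-S = 10 → K
  i=11: B-E = 23 → X
  i=12: F-W =  9 → J
  i=13: X-D = 20 → U
  i=14: H-S = 15 → P
  i=15: R-W = 21 → V
  i=16: S-M =  6 → G
  i=17: P-D = 12 → M
  i=18: K-A = 10 → K
  i=19: I-L = 23 → X
  i=20: K-B =  9 → J
  i=21: O-U = 20 → U
  i=22: I-T = 15 → P
  i=23: S-X = 21 → V
  i=24: S-M =  6 → G
  i=25: D-R = 12 → M
  i=26: S-I = 10 → K
  i=27: Q-T = 23 → X
  i=28: L-C =  9 → J
  i=29: A-G = 20 → U
  i=30: G-R = 15 → P
  i=31: P-U = 21 → V
  i=32: R-L =  6 → G
  i=33: S-G = 12 → M
  i=34: V-L = 10 → K
  i=35: I-L = 23 → X
  i=36: W-N =  9 → J
  i=37: Y-E = 20 → U
  i=38: N-Y = 15 → P
  i=39: S-X = 21 → V
  i=40: X-R =  6 → G
  i=41: W-K = 12 → M
  i=42: G-W = 10 → K
  i=43: Y-B = 23 → X
  i=44: I-Z =  9 → J
  shifts repeat with period 8: GMKXJUPV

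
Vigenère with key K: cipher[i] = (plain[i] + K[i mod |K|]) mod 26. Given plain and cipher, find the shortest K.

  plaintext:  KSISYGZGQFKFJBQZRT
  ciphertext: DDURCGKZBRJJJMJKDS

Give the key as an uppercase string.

  i= 0: D-K = 19 → T
  i= 1: D-S = 11 → L
  i= 2: U-I = 12 → M
  i= 3: R-S = 25 → Z
  i= 4: C-Y =  4 → E
  i= 5: G-G =  0 → A
  i= 6: K-Z = 11 → L
  i= 7: Z-G = 19 → T
  i= 8: B-Q = 11 → L
  i= 9: R-F = 12 → M
  i=10: J-K = 25 → Z
  i=11: J-F =  4 → E
  i=12: J-J =  0 → A
  i=13: M-B = 11 → L
  i=14: J-Q = 19 → T
  i=15: K-Z = 11 → L
  i=16: D-R = 12 → M
  i=17: S-T = 25 → Z
  shifts repeat with period 7: TLMZEAL

TLMZEAL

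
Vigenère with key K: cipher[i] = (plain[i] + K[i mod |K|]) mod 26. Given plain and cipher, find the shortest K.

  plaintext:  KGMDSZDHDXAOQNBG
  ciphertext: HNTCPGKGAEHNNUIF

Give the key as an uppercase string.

  i= 0: H-K = 23 → X
  i= 1: N-G =  7 → H
  i= 2: T-M =  7 → H
  i= 3: C-D = 25 → Z
  i= 4: P-S = 23 → X
  i= 5: G-Z =  7 → H
  i= 6: K-D =  7 → H
  i= 7: G-H = 25 → Z
  i= 8: A-D = 23 → X
  i= 9: E-X =  7 → H
  i=10: H-A =  7 → H
  i=11: N-O = 25 → Z
  i=12: N-Q = 23 → X
  i=13: U-N =  7 → H
  i=14: I-B =  7 → H
  i=15: F-G = 25 → Z
  shifts repeat with period 4: XHHZ

XHHZ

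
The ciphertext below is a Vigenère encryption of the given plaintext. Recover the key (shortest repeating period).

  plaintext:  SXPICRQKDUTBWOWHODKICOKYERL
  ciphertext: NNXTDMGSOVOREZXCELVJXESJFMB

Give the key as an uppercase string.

  i= 0: N-S = 21 → V
  i= 1: N-X = 16 → Q
  i= 2: X-P =  8 → I
  i= 3: T-I = 11 → L
  i= 4: D-C =  1 → B
  i= 5: M-R = 21 → V
  i= 6: G-Q = 16 → Q
  i= 7: S-K =  8 → I
  i= 8: O-D = 11 → L
  i= 9: V-U =  1 → B
  i=10: O-T = 21 → V
  i=11: R-B = 16 → Q
  i=12: E-W =  8 → I
  i=13: Z-O = 11 → L
  i=14: X-W =  1 → B
  i=15: C-H = 21 → V
  i=16: E-O = 16 → Q
  i=17: L-D =  8 → I
  i=18: V-K = 11 → L
  i=19: J-I =  1 → B
  i=20: X-C = 21 → V
  i=21: E-O = 16 → Q
  i=22: S-K =  8 → I
  i=23: J-Y = 11 → L
  i=24: F-E =  1 → B
  i=25: M-R = 21 → V
  i=26: B-L = 16 → Q
  shifts repeat with period 5: VQILB

VQILB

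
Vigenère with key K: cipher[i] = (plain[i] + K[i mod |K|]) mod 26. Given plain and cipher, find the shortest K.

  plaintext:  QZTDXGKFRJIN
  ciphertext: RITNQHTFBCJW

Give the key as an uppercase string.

BJAKT

  i= 0: R-Q =  1 → B
  i= 1: I-Z =  9 → J
  i= 2: T-T =  0 → A
  i= 3: N-D = 10 → K
  i= 4: Q-X = 19 → T
  i= 5: H-G =  1 → B
  i= 6: T-K =  9 → J
  i= 7: F-F =  0 → A
  i= 8: B-R = 10 → K
  i= 9: C-J = 19 → T
  i=10: J-I =  1 → B
  i=11: W-N =  9 → J
  shifts repeat with period 5: BJAKT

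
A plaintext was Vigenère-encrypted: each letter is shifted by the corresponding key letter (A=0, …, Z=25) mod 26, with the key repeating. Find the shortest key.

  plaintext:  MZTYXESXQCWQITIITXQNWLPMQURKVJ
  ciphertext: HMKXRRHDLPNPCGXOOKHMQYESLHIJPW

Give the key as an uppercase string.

  i= 0: H-M = 21 → V
  i= 1: M-Z = 13 → N
  i= 2: K-T = 17 → R
  i= 3: X-Y = 25 → Z
  i= 4: R-X = 20 → U
  i= 5: R-E = 13 → N
  i= 6: H-S = 15 → P
  i= 7: D-X =  6 → G
  i= 8: L-Q = 21 → V
  i= 9: P-C = 13 → N
  i=10: N-W = 17 → R
  i=11: P-Q = 25 → Z
  i=12: C-I = 20 → U
  i=13: G-T = 13 → N
  i=14: X-I = 15 → P
  i=15: O-I =  6 → G
  i=16: O-T = 21 → V
  i=17: K-X = 13 → N
  i=18: H-Q = 17 → R
  i=19: M-N = 25 → Z
  i=20: Q-W = 20 → U
  i=21: Y-L = 13 → N
  i=22: E-P = 15 → P
  i=23: S-M =  6 → G
  i=24: L-Q = 21 → V
  i=25: H-U = 13 → N
  i=26: I-R = 17 → R
  i=27: J-K = 25 → Z
  i=28: P-V = 20 → U
  i=29: W-J = 13 → N
  shifts repeat with period 8: VNRZUNPG

VNRZUNPG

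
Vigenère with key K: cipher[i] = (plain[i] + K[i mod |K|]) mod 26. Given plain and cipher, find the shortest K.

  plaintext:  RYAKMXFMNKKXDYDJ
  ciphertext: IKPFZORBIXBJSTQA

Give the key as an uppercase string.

  i= 0: I-R = 17 → R
  i= 1: K-Y = 12 → M
  i= 2: P-A = 15 → P
  i= 3: F-K = 21 → V
  i= 4: Z-M = 13 → N
  i= 5: O-X = 17 → R
  i= 6: R-F = 12 → M
  i= 7: B-M = 15 → P
  i= 8: I-N = 21 → V
  i= 9: X-K = 13 → N
  i=10: B-K = 17 → R
  i=11: J-X = 12 → M
  i=12: S-D = 15 → P
  i=13: T-Y = 21 → V
  i=14: Q-D = 13 → N
  i=15: A-J = 17 → R
  shifts repeat with period 5: RMPVN

RMPVN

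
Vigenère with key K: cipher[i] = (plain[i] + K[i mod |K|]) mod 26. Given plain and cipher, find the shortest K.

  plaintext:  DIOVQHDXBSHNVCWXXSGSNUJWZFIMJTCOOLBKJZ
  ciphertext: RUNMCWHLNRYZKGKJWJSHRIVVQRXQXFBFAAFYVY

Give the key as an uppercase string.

  i= 0: R-D = 14 → O
  i= 1: U-I = 12 → M
  i= 2: N-O = 25 → Z
  i= 3: M-V = 17 → R
  i= 4: C-Q = 12 → M
  i= 5: W-H = 15 → P
  i= 6: H-D =  4 → E
  i= 7: L-X = 14 → O
  i= 8: N-B = 12 → M
  i= 9: R-S = 25 → Z
  i=10: Y-H = 17 → R
  i=11: Z-N = 12 → M
  i=12: K-V = 15 → P
  i=13: G-C =  4 → E
  i=14: K-W = 14 → O
  i=15: J-X = 12 → M
  i=16: W-X = 25 → Z
  i=17: J-S = 17 → R
  i=18: S-G = 12 → M
  i=19: H-S = 15 → P
  i=20: R-N =  4 → E
  i=21: I-U = 14 → O
  i=22: V-J = 12 → M
  i=23: V-W = 25 → Z
  i=24: Q-Z = 17 → R
  i=25: R-F = 12 → M
  i=26: X-I = 15 → P
  i=27: Q-M =  4 → E
  i=28: X-J = 14 → O
  i=29: F-T = 12 → M
  i=30: B-C = 25 → Z
  i=31: F-O = 17 → R
  i=32: A-O = 12 → M
  i=33: A-L = 15 → P
  i=34: F-B =  4 → E
  i=35: Y-K = 14 → O
  i=36: V-J = 12 → M
  i=37: Y-Z = 25 → Z
  shifts repeat with period 7: OMZRMPE

OMZRMPE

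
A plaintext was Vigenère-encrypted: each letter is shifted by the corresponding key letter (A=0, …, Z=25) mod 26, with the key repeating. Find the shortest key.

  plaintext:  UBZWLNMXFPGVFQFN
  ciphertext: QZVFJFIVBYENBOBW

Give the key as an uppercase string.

WYWJYS

  i= 0: Q-U = 22 → W
  i= 1: Z-B = 24 → Y
  i= 2: V-Z = 22 → W
  i= 3: F-W =  9 → J
  i= 4: J-L = 24 → Y
  i= 5: F-N = 18 → S
  i= 6: I-M = 22 → W
  i= 7: V-X = 24 → Y
  i= 8: B-F = 22 → W
  i= 9: Y-P =  9 → J
  i=10: E-G = 24 → Y
  i=11: N-V = 18 → S
  i=12: B-F = 22 → W
  i=13: O-Q = 24 → Y
  i=14: B-F = 22 → W
  i=15: W-N =  9 → J
  shifts repeat with period 6: WYWJYS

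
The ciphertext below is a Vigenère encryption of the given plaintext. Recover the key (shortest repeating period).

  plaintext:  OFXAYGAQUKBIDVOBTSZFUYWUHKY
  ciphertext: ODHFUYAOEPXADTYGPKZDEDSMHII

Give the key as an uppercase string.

  i= 0: O-O =  0 → A
  i= 1: D-F = 24 → Y
  i= 2: H-X = 10 → K
  i= 3: F-A =  5 → F
  i= 4: U-Y = 22 → W
  i= 5: Y-G = 18 → S
  i= 6: A-A =  0 → A
  i= 7: O-Q = 24 → Y
  i= 8: E-U = 10 → K
  i= 9: P-K =  5 → F
  i=10: X-B = 22 → W
  i=11: A-I = 18 → S
  i=12: D-D =  0 → A
  i=13: T-V = 24 → Y
  i=14: Y-O = 10 → K
  i=15: G-B =  5 → F
  i=16: P-T = 22 → W
  i=17: K-S = 18 → S
  i=18: Z-Z =  0 → A
  i=19: D-F = 24 → Y
  i=20: E-U = 10 → K
  i=21: D-Y =  5 → F
  i=22: S-W = 22 → W
  i=23: M-U = 18 → S
  i=24: H-H =  0 → A
  i=25: I-K = 24 → Y
  i=26: I-Y = 10 → K
  shifts repeat with period 6: AYKFWS

AYKFWS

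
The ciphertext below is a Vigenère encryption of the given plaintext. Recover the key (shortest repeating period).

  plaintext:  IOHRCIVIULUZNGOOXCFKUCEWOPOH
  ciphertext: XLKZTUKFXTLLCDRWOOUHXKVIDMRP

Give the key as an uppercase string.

  i= 0: X-I = 15 → P
  i= 1: L-O = 23 → X
  i= 2: K-H =  3 → D
  i= 3: Z-R =  8 → I
  i= 4: T-C = 17 → R
  i= 5: U-I = 12 → M
  i= 6: K-V = 15 → P
  i= 7: F-I = 23 → X
  i= 8: X-U =  3 → D
  i= 9: T-L =  8 → I
  i=10: L-U = 17 → R
  i=11: L-Z = 12 → M
  i=12: C-N = 15 → P
  i=13: D-G = 23 → X
  i=14: R-O =  3 → D
  i=15: W-O =  8 → I
  i=16: O-X = 17 → R
  i=17: O-C = 12 → M
  i=18: U-F = 15 → P
  i=19: H-K = 23 → X
  i=20: X-U =  3 → D
  i=21: K-C =  8 → I
  i=22: V-E = 17 → R
  i=23: I-W = 12 → M
  i=24: D-O = 15 → P
  i=25: M-P = 23 → X
  i=26: R-O =  3 → D
  i=27: P-H =  8 → I
  shifts repeat with period 6: PXDIRM

PXDIRM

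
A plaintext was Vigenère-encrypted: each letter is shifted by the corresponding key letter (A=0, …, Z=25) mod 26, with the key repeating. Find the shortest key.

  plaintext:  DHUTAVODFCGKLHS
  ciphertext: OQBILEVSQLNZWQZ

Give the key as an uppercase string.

  i= 0: O-D = 11 → L
  i= 1: Q-H =  9 → J
  i= 2: B-U =  7 → H
  i= 3: I-T = 15 → P
  i= 4: L-A = 11 → L
  i= 5: E-V =  9 → J
  i= 6: V-O =  7 → H
  i= 7: S-D = 15 → P
  i= 8: Q-F = 11 → L
  i= 9: L-C =  9 → J
  i=10: N-G =  7 → H
  i=11: Z-K = 15 → P
  i=12: W-L = 11 → L
  i=13: Q-H =  9 → J
  i=14: Z-S =  7 → H
  shifts repeat with period 4: LJHP

LJHP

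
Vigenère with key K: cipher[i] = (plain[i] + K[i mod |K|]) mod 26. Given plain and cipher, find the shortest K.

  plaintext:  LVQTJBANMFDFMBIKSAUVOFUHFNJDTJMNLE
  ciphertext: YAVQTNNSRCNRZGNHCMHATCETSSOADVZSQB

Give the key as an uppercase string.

NFFXKM

  i= 0: Y-L = 13 → N
  i= 1: A-V =  5 → F
  i= 2: V-Q =  5 → F
  i= 3: Q-T = 23 → X
  i= 4: T-J = 10 → K
  i= 5: N-B = 12 → M
  i= 6: N-A = 13 → N
  i= 7: S-N =  5 → F
  i= 8: R-M =  5 → F
  i= 9: C-F = 23 → X
  i=10: N-D = 10 → K
  i=11: R-F = 12 → M
  i=12: Z-M = 13 → N
  i=13: G-B =  5 → F
  i=14: N-I =  5 → F
  i=15: H-K = 23 → X
  i=16: C-S = 10 → K
  i=17: M-A = 12 → M
  i=18: H-U = 13 → N
  i=19: A-V =  5 → F
  i=20: T-O =  5 → F
  i=21: C-F = 23 → X
  i=22: E-U = 10 → K
  i=23: T-H = 12 → M
  i=24: S-F = 13 → N
  i=25: S-N =  5 → F
  i=26: O-J =  5 → F
  i=27: A-D = 23 → X
  i=28: D-T = 10 → K
  i=29: V-J = 12 → M
  i=30: Z-M = 13 → N
  i=31: S-N =  5 → F
  i=32: Q-L =  5 → F
  i=33: B-E = 23 → X
  shifts repeat with period 6: NFFXKM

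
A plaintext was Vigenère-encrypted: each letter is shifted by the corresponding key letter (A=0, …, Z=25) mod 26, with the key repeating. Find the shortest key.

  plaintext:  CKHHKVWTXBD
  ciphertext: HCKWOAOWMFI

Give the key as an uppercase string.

FSDPE

  i= 0: H-C =  5 → F
  i= 1: C-K = 18 → S
  i= 2: K-H =  3 → D
  i= 3: W-H = 15 → P
  i= 4: O-K =  4 → E
  i= 5: A-V =  5 → F
  i= 6: O-W = 18 → S
  i= 7: W-T =  3 → D
  i= 8: M-X = 15 → P
  i= 9: F-B =  4 → E
  i=10: I-D =  5 → F
  shifts repeat with period 5: FSDPE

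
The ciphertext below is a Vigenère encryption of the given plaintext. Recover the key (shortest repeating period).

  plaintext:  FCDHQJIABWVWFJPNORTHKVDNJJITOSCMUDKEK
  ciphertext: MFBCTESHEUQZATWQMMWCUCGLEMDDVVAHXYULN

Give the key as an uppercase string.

  i= 0: M-F =  7 → H
  i= 1: F-C =  3 → D
  i= 2: B-D = 24 → Y
  i= 3: C-H = 21 → V
  i= 4: T-Q =  3 → D
  i= 5: E-J = 21 → V
  i= 6: S-I = 10 → K
  i= 7: H-A =  7 → H
  i= 8: E-B =  3 → D
  i= 9: U-W = 24 → Y
  i=10: Q-V = 21 → V
  i=11: Z-W =  3 → D
  i=12: A-F = 21 → V
  i=13: T-J = 10 → K
  i=14: W-P =  7 → H
  i=15: Q-N =  3 → D
  i=16: M-O = 24 → Y
  i=17: M-R = 21 → V
  i=18: W-T =  3 → D
  i=19: C-H = 21 → V
  i=20: U-K = 10 → K
  i=21: C-V =  7 → H
  i=22: G-D =  3 → D
  i=23: L-N = 24 → Y
  i=24: E-J = 21 → V
  i=25: M-J =  3 → D
  i=26: D-I = 21 → V
  i=27: D-T = 10 → K
  i=28: V-O =  7 → H
  i=29: V-S =  3 → D
  i=30: A-C = 24 → Y
  i=31: H-M = 21 → V
  i=32: X-U =  3 → D
  i=33: Y-D = 21 → V
  i=34: U-K = 10 → K
  i=35: L-E =  7 → H
  i=36: N-K =  3 → D
  shifts repeat with period 7: HDYVDVK

HDYVDVK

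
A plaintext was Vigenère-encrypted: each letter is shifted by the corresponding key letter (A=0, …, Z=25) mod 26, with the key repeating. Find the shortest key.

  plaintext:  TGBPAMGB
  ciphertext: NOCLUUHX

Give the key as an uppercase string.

  i= 0: N-T = 20 → U
  i= 1: O-G =  8 → I
  i= 2: C-B =  1 → B
  i= 3: L-P = 22 → W
  i= 4: U-A = 20 → U
  i= 5: U-M =  8 → I
  i= 6: H-G =  1 → B
  i= 7: X-B = 22 → W
  shifts repeat with period 4: UIBW

UIBW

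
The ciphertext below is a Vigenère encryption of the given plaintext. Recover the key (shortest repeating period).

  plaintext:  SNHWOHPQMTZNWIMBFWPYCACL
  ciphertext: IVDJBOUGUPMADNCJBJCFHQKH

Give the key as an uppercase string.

  i= 0: I-S = 16 → Q
  i= 1: V-N =  8 → I
  i= 2: D-H = 22 → W
  i= 3: J-W = 13 → N
  i= 4: B-O = 13 → N
  i= 5: O-H =  7 → H
  i= 6: U-P =  5 → F
  i= 7: G-Q = 16 → Q
  i= 8: U-M =  8 → I
  i= 9: P-T = 22 → W
  i=10: M-Z = 13 → N
  i=11: A-N = 13 → N
  i=12: D-W =  7 → H
  i=13: N-I =  5 → F
  i=14: C-M = 16 → Q
  i=15: J-B =  8 → I
  i=16: B-F = 22 → W
  i=17: J-W = 13 → N
  i=18: C-P = 13 → N
  i=19: F-Y =  7 → H
  i=20: H-C =  5 → F
  i=21: Q-A = 16 → Q
  i=22: K-C =  8 → I
  i=23: H-L = 22 → W
  shifts repeat with period 7: QIWNNHF

QIWNNHF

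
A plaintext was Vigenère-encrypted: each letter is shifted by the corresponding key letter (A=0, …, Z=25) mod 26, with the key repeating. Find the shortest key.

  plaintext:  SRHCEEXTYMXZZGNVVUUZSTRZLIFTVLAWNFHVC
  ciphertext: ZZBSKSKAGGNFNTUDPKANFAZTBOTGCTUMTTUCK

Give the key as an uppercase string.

  i= 0: Z-S =  7 → H
  i= 1: Z-R =  8 → I
  i= 2: B-H = 20 → U
  i= 3: S-C = 16 → Q
  i= 4: K-E =  6 → G
  i= 5: S-E = 14 → O
  i= 6: K-X = 13 → N
  i= 7: A-T =  7 → H
  i= 8: G-Y =  8 → I
  i= 9: G-M = 20 → U
  i=10: N-X = 16 → Q
  i=11: F-Z =  6 → G
  i=12: N-Z = 14 → O
  i=13: T-G = 13 → N
  i=14: U-N =  7 → H
  i=15: D-V =  8 → I
  i=16: P-V = 20 → U
  i=17: K-U = 16 → Q
  i=18: A-U =  6 → G
  i=19: N-Z = 14 → O
  i=20: F-S = 13 → N
  i=21: A-T =  7 → H
  i=22: Z-R =  8 → I
  i=23: T-Z = 20 → U
  i=24: B-L = 16 → Q
  i=25: O-I =  6 → G
  i=26: T-F = 14 → O
  i=27: G-T = 13 → N
  i=28: C-V =  7 → H
  i=29: T-L =  8 → I
  i=30: U-A = 20 → U
  i=31: M-W = 16 → Q
  i=32: T-N =  6 → G
  i=33: T-F = 14 → O
  i=34: U-H = 13 → N
  i=35: C-V =  7 → H
  i=36: K-C =  8 → I
  shifts repeat with period 7: HIUQGON

HIUQGON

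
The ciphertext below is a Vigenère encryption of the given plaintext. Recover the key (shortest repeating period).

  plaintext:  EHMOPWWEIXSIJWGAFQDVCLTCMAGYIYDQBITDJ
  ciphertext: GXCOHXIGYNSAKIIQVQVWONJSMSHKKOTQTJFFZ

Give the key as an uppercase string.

CQQASBM

  i= 0: G-E =  2 → C
  i= 1: X-H = 16 → Q
  i= 2: C-M = 16 → Q
  i= 3: O-O =  0 → A
  i= 4: H-P = 18 → S
  i= 5: X-W =  1 → B
  i= 6: I-W = 12 → M
  i= 7: G-E =  2 → C
  i= 8: Y-I = 16 → Q
  i= 9: N-X = 16 → Q
  i=10: S-S =  0 → A
  i=11: A-I = 18 → S
  i=12: K-J =  1 → B
  i=13: I-W = 12 → M
  i=14: I-G =  2 → C
  i=15: Q-A = 16 → Q
  i=16: V-F = 16 → Q
  i=17: Q-Q =  0 → A
  i=18: V-D = 18 → S
  i=19: W-V =  1 → B
  i=20: O-C = 12 → M
  i=21: N-L =  2 → C
  i=22: J-T = 16 → Q
  i=23: S-C = 16 → Q
  i=24: M-M =  0 → A
  i=25: S-A = 18 → S
  i=26: H-G =  1 → B
  i=27: K-Y = 12 → M
  i=28: K-I =  2 → C
  i=29: O-Y = 16 → Q
  i=30: T-D = 16 → Q
  i=31: Q-Q =  0 → A
  i=32: T-B = 18 → S
  i=33: J-I =  1 → B
  i=34: F-T = 12 → M
  i=35: F-D =  2 → C
  i=36: Z-J = 16 → Q
  shifts repeat with period 7: CQQASBM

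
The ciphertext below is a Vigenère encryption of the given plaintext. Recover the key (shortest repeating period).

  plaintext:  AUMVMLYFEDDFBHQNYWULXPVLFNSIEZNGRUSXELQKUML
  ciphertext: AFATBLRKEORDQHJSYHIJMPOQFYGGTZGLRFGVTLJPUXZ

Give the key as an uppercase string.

ALOYPATF

  i= 0: A-A =  0 → A
  i= 1: F-U = 11 → L
  i= 2: A-M = 14 → O
  i= 3: T-V = 24 → Y
  i= 4: B-M = 15 → P
  i= 5: L-L =  0 → A
  i= 6: R-Y = 19 → T
  i= 7: K-F =  5 → F
  i= 8: E-E =  0 → A
  i= 9: O-D = 11 → L
  i=10: R-D = 14 → O
  i=11: D-F = 24 → Y
  i=12: Q-B = 15 → P
  i=13: H-H =  0 → A
  i=14: J-Q = 19 → T
  i=15: S-N =  5 → F
  i=16: Y-Y =  0 → A
  i=17: H-W = 11 → L
  i=18: I-U = 14 → O
  i=19: J-L = 24 → Y
  i=20: M-X = 15 → P
  i=21: P-P =  0 → A
  i=22: O-V = 19 → T
  i=23: Q-L =  5 → F
  i=24: F-F =  0 → A
  i=25: Y-N = 11 → L
  i=26: G-S = 14 → O
  i=27: G-I = 24 → Y
  i=28: T-E = 15 → P
  i=29: Z-Z =  0 → A
  i=30: G-N = 19 → T
  i=31: L-G =  5 → F
  i=32: R-R =  0 → A
  i=33: F-U = 11 → L
  i=34: G-S = 14 → O
  i=35: V-X = 24 → Y
  i=36: T-E = 15 → P
  i=37: L-L =  0 → A
  i=38: J-Q = 19 → T
  i=39: P-K =  5 → F
  i=40: U-U =  0 → A
  i=41: X-M = 11 → L
  i=42: Z-L = 14 → O
  shifts repeat with period 8: ALOYPATF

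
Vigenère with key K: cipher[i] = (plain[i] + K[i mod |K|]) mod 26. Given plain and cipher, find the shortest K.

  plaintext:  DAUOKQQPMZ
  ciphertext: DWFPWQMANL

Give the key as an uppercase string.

  i= 0: D-D =  0 → A
  i= 1: W-A = 22 → W
  i= 2: F-U = 11 → L
  i= 3: P-O =  1 → B
  i= 4: W-K = 12 → M
  i= 5: Q-Q =  0 → A
  i= 6: M-Q = 22 → W
  i= 7: A-P = 11 → L
  i= 8: N-M =  1 → B
  i= 9: L-Z = 12 → M
  shifts repeat with period 5: AWLBM

AWLBM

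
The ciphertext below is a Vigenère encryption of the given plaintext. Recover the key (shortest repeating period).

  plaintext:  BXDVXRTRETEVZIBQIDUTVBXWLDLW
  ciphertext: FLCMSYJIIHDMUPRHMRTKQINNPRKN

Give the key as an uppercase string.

EOZRVHQR

  i= 0: F-B =  4 → E
  i= 1: L-X = 14 → O
  i= 2: C-D = 25 → Z
  i= 3: M-V = 17 → R
  i= 4: S-X = 21 → V
  i= 5: Y-R =  7 → H
  i= 6: J-T = 16 → Q
  i= 7: I-R = 17 → R
  i= 8: I-E =  4 → E
  i= 9: H-T = 14 → O
  i=10: D-E = 25 → Z
  i=11: M-V = 17 → R
  i=12: U-Z = 21 → V
  i=13: P-I =  7 → H
  i=14: R-B = 16 → Q
  i=15: H-Q = 17 → R
  i=16: M-I =  4 → E
  i=17: R-D = 14 → O
  i=18: T-U = 25 → Z
  i=19: K-T = 17 → R
  i=20: Q-V = 21 → V
  i=21: I-B =  7 → H
  i=22: N-X = 16 → Q
  i=23: N-W = 17 → R
  i=24: P-L =  4 → E
  i=25: R-D = 14 → O
  i=26: K-L = 25 → Z
  i=27: N-W = 17 → R
  shifts repeat with period 8: EOZRVHQR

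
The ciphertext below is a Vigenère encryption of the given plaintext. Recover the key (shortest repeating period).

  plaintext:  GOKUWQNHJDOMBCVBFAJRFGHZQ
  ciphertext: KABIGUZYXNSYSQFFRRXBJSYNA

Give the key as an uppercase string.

  i= 0: K-G =  4 → E
  i= 1: A-O = 12 → M
  i= 2: B-K = 17 → R
  i= 3: I-U = 14 → O
  i= 4: G-W = 10 → K
  i= 5: U-Q =  4 → E
  i= 6: Z-N = 12 → M
  i= 7: Y-H = 17 → R
  i= 8: X-J = 14 → O
  i= 9: N-D = 10 → K
  i=10: S-O =  4 → E
  i=11: Y-M = 12 → M
  i=12: S-B = 17 → R
  i=13: Q-C = 14 → O
  i=14: F-V = 10 → K
  i=15: F-B =  4 → E
  i=16: R-F = 12 → M
  i=17: R-A = 17 → R
  i=18: X-J = 14 → O
  i=19: B-R = 10 → K
  i=20: J-F =  4 → E
  i=21: S-G = 12 → M
  i=22: Y-H = 17 → R
  i=23: N-Z = 14 → O
  i=24: A-Q = 10 → K
  shifts repeat with period 5: EMROK

EMROK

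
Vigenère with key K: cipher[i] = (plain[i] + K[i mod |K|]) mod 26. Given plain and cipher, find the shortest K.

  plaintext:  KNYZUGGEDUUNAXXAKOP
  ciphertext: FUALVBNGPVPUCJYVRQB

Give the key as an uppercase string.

  i= 0: F-K = 21 → V
  i= 1: U-N =  7 → H
  i= 2: A-Y =  2 → C
  i= 3: L-Z = 12 → M
  i= 4: V-U =  1 → B
  i= 5: B-G = 21 → V
  i= 6: N-G =  7 → H
  i= 7: G-E =  2 → C
  i= 8: P-D = 12 → M
  i= 9: V-U =  1 → B
  i=10: P-U = 21 → V
  i=11: U-N =  7 → H
  i=12: C-A =  2 → C
  i=13: J-X = 12 → M
  i=14: Y-X =  1 → B
  i=15: V-A = 21 → V
  i=16: R-K =  7 → H
  i=17: Q-O =  2 → C
  i=18: B-P = 12 → M
  shifts repeat with period 5: VHCMB

VHCMB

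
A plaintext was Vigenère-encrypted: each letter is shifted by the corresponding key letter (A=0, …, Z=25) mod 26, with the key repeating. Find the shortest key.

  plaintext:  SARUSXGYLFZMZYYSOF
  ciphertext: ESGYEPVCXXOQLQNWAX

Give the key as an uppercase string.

MSPE

  i= 0: E-S = 12 → M
  i= 1: S-A = 18 → S
  i= 2: G-R = 15 → P
  i= 3: Y-U =  4 → E
  i= 4: E-S = 12 → M
  i= 5: P-X = 18 → S
  i= 6: V-G = 15 → P
  i= 7: C-Y =  4 → E
  i= 8: X-L = 12 → M
  i= 9: X-F = 18 → S
  i=10: O-Z = 15 → P
  i=11: Q-M =  4 → E
  i=12: L-Z = 12 → M
  i=13: Q-Y = 18 → S
  i=14: N-Y = 15 → P
  i=15: W-S =  4 → E
  i=16: A-O = 12 → M
  i=17: X-F = 18 → S
  shifts repeat with period 4: MSPE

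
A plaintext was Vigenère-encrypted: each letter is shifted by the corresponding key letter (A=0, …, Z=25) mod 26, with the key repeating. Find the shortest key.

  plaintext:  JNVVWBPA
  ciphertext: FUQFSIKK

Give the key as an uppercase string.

WHVK

  i= 0: F-J = 22 → W
  i= 1: U-N =  7 → H
  i= 2: Q-V = 21 → V
  i= 3: F-V = 10 → K
  i= 4: S-W = 22 → W
  i= 5: I-B =  7 → H
  i= 6: K-P = 21 → V
  i= 7: K-A = 10 → K
  shifts repeat with period 4: WHVK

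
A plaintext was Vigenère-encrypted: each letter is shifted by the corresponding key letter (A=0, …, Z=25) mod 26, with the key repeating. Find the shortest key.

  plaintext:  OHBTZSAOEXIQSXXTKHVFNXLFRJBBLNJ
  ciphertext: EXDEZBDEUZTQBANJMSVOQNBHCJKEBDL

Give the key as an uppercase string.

  i= 0: E-O = 16 → Q
  i= 1: X-H = 16 → Q
  i= 2: D-B =  2 → C
  i= 3: E-T = 11 → L
  i= 4: Z-Z =  0 → A
  i= 5: B-S =  9 → J
  i= 6: D-A =  3 → D
  i= 7: E-O = 16 → Q
  i= 8: U-E = 16 → Q
  i= 9: Z-X =  2 → C
  i=10: T-I = 11 → L
  i=11: Q-Q =  0 → A
  i=12: B-S =  9 → J
  i=13: A-X =  3 → D
  i=14: N-X = 16 → Q
  i=15: J-T = 16 → Q
  i=16: M-K =  2 → C
  i=17: S-H = 11 → L
  i=18: V-V =  0 → A
  i=19: O-F =  9 → J
  i=20: Q-N =  3 → D
  i=21: N-X = 16 → Q
  i=22: B-L = 16 → Q
  i=23: H-F =  2 → C
  i=24: C-R = 11 → L
  i=25: J-J =  0 → A
  i=26: K-B =  9 → J
  i=27: E-B =  3 → D
  i=28: B-L = 16 → Q
  i=29: D-N = 16 → Q
  i=30: L-J =  2 → C
  shifts repeat with period 7: QQCLAJD

QQCLAJD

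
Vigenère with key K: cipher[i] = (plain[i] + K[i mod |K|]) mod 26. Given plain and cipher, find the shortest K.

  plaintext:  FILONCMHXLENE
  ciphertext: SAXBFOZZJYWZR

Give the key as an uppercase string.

NSM

  i= 0: S-F = 13 → N
  i= 1: A-I = 18 → S
  i= 2: X-L = 12 → M
  i= 3: B-O = 13 → N
  i= 4: F-N = 18 → S
  i= 5: O-C = 12 → M
  i= 6: Z-M = 13 → N
  i= 7: Z-H = 18 → S
  i= 8: J-X = 12 → M
  i= 9: Y-L = 13 → N
  i=10: W-E = 18 → S
  i=11: Z-N = 12 → M
  i=12: R-E = 13 → N
  shifts repeat with period 3: NSM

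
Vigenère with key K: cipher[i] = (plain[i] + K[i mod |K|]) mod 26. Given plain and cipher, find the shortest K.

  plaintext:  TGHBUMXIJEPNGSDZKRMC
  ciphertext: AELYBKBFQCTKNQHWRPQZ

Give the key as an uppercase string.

HYEX

  i= 0: A-T =  7 → H
  i= 1: E-G = 24 → Y
  i= 2: L-H =  4 → E
  i= 3: Y-B = 23 → X
  i= 4: B-U =  7 → H
  i= 5: K-M = 24 → Y
  i= 6: B-X =  4 → E
  i= 7: F-I = 23 → X
  i= 8: Q-J =  7 → H
  i= 9: C-E = 24 → Y
  i=10: T-P =  4 → E
  i=11: K-N = 23 → X
  i=12: N-G =  7 → H
  i=13: Q-S = 24 → Y
  i=14: H-D =  4 → E
  i=15: W-Z = 23 → X
  i=16: R-K =  7 → H
  i=17: P-R = 24 → Y
  i=18: Q-M =  4 → E
  i=19: Z-C = 23 → X
  shifts repeat with period 4: HYEX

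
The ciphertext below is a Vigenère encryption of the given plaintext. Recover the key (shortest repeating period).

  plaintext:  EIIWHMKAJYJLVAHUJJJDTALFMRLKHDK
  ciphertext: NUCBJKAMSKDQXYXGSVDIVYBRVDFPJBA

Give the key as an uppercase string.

JMUFCYQM

  i= 0: N-E =  9 → J
  i= 1: U-I = 12 → M
  i= 2: C-I = 20 → U
  i= 3: B-W =  5 → F
  i= 4: J-H =  2 → C
  i= 5: K-M = 24 → Y
  i= 6: A-K = 16 → Q
  i= 7: M-A = 12 → M
  i= 8: S-J =  9 → J
  i= 9: K-Y = 12 → M
  i=10: D-J = 20 → U
  i=11: Q-L =  5 → F
  i=12: X-V =  2 → C
  i=13: Y-A = 24 → Y
  i=14: X-H = 16 → Q
  i=15: G-U = 12 → M
  i=16: S-J =  9 → J
  i=17: V-J = 12 → M
  i=18: D-J = 20 → U
  i=19: I-D =  5 → F
  i=20: V-T =  2 → C
  i=21: Y-A = 24 → Y
  i=22: B-L = 16 → Q
  i=23: R-F = 12 → M
  i=24: V-M =  9 → J
  i=25: D-R = 12 → M
  i=26: F-L = 20 → U
  i=27: P-K =  5 → F
  i=28: J-H =  2 → C
  i=29: B-D = 24 → Y
  i=30: A-K = 16 → Q
  shifts repeat with period 8: JMUFCYQM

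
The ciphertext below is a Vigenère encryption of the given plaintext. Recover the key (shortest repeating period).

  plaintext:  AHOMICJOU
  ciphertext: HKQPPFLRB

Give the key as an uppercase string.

HDCD

  i= 0: H-A =  7 → H
  i= 1: K-H =  3 → D
  i= 2: Q-O =  2 → C
  i= 3: P-M =  3 → D
  i= 4: P-I =  7 → H
  i= 5: F-C =  3 → D
  i= 6: L-J =  2 → C
  i= 7: R-O =  3 → D
  i= 8: B-U =  7 → H
  shifts repeat with period 4: HDCD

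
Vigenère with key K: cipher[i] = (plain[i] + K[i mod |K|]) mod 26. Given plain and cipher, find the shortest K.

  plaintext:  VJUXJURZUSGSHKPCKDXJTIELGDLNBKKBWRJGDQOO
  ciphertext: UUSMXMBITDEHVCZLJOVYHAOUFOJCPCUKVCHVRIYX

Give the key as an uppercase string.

ZLYPOSKJ

  i= 0: U-V = 25 → Z
  i= 1: U-J = 11 → L
  i= 2: S-U = 24 → Y
  i= 3: M-X = 15 → P
  i= 4: X-J = 14 → O
  i= 5: M-U = 18 → S
  i= 6: B-R = 10 → K
  i= 7: I-Z =  9 → J
  i= 8: T-U = 25 → Z
  i= 9: D-S = 11 → L
  i=10: E-G = 24 → Y
  i=11: H-S = 15 → P
  i=12: V-H = 14 → O
  i=13: C-K = 18 → S
  i=14: Z-P = 10 → K
  i=15: L-C =  9 → J
  i=16: J-K = 25 → Z
  i=17: O-D = 11 → L
  i=18: V-X = 24 → Y
  i=19: Y-J = 15 → P
  i=20: H-T = 14 → O
  i=21: A-I = 18 → S
  i=22: O-E = 10 → K
  i=23: U-L =  9 → J
  i=24: F-G = 25 → Z
  i=25: O-D = 11 → L
  i=26: J-L = 24 → Y
  i=27: C-N = 15 → P
  i=28: P-B = 14 → O
  i=29: C-K = 18 → S
  i=30: U-K = 10 → K
  i=31: K-B =  9 → J
  i=32: V-W = 25 → Z
  i=33: C-R = 11 → L
  i=34: H-J = 24 → Y
  i=35: V-G = 15 → P
  i=36: R-D = 14 → O
  i=37: I-Q = 18 → S
  i=38: Y-O = 10 → K
  i=39: X-O =  9 → J
  shifts repeat with period 8: ZLYPOSKJ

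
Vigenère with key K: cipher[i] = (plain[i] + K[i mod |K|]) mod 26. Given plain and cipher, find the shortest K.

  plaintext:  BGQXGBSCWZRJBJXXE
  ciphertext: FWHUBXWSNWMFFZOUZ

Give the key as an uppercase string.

EQRXVW

  i= 0: F-B =  4 → E
  i= 1: W-G = 16 → Q
  i= 2: H-Q = 17 → R
  i= 3: U-X = 23 → X
  i= 4: B-G = 21 → V
  i= 5: X-B = 22 → W
  i= 6: W-S =  4 → E
  i= 7: S-C = 16 → Q
  i= 8: N-W = 17 → R
  i= 9: W-Z = 23 → X
  i=10: M-R = 21 → V
  i=11: F-J = 22 → W
  i=12: F-B =  4 → E
  i=13: Z-J = 16 → Q
  i=14: O-X = 17 → R
  i=15: U-X = 23 → X
  i=16: Z-E = 21 → V
  shifts repeat with period 6: EQRXVW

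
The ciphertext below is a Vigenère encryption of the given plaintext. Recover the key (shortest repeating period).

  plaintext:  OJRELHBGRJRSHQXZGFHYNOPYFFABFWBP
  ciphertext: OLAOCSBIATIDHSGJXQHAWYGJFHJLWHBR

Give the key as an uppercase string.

ACJKRL

  i= 0: O-O =  0 → A
  i= 1: L-J =  2 → C
  i= 2: A-R =  9 → J
  i= 3: O-E = 10 → K
  i= 4: C-L = 17 → R
  i= 5: S-H = 11 → L
  i= 6: B-B =  0 → A
  i= 7: I-G =  2 → C
  i= 8: A-R =  9 → J
  i= 9: T-J = 10 → K
  i=10: I-R = 17 → R
  i=11: D-S = 11 → L
  i=12: H-H =  0 → A
  i=13: S-Q =  2 → C
  i=14: G-X =  9 → J
  i=15: J-Z = 10 → K
  i=16: X-G = 17 → R
  i=17: Q-F = 11 → L
  i=18: H-H =  0 → A
  i=19: A-Y =  2 → C
  i=20: W-N =  9 → J
  i=21: Y-O = 10 → K
  i=22: G-P = 17 → R
  i=23: J-Y = 11 → L
  i=24: F-F =  0 → A
  i=25: H-F =  2 → C
  i=26: J-A =  9 → J
  i=27: L-B = 10 → K
  i=28: W-F = 17 → R
  i=29: H-W = 11 → L
  i=30: B-B =  0 → A
  i=31: R-P =  2 → C
  shifts repeat with period 6: ACJKRL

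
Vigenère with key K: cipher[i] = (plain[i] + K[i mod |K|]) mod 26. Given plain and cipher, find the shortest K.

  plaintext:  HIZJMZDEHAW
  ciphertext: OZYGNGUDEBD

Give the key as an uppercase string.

  i= 0: O-H =  7 → H
  i= 1: Z-I = 17 → R
  i= 2: Y-Z = 25 → Z
  i= 3: G-J = 23 → X
  i= 4: N-M =  1 → B
  i= 5: G-Z =  7 → H
  i= 6: U-D = 17 → R
  i= 7: D-E = 25 → Z
  i= 8: E-H = 23 → X
  i= 9: B-A =  1 → B
  i=10: D-W =  7 → H
  shifts repeat with period 5: HRZXB

HRZXB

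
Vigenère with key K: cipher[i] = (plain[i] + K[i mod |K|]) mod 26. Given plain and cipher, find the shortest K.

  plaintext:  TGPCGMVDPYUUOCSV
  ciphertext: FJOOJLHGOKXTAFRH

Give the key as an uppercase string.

MDZ

  i= 0: F-T = 12 → M
  i= 1: J-G =  3 → D
  i= 2: O-P = 25 → Z
  i= 3: O-C = 12 → M
  i= 4: J-G =  3 → D
  i= 5: L-M = 25 → Z
  i= 6: H-V = 12 → M
  i= 7: G-D =  3 → D
  i= 8: O-P = 25 → Z
  i= 9: K-Y = 12 → M
  i=10: X-U =  3 → D
  i=11: T-U = 25 → Z
  i=12: A-O = 12 → M
  i=13: F-C =  3 → D
  i=14: R-S = 25 → Z
  i=15: H-V = 12 → M
  shifts repeat with period 3: MDZ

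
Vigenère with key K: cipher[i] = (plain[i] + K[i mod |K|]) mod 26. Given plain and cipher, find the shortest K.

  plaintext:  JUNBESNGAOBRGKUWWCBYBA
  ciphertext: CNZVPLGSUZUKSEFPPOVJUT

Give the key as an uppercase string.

TTMUL

  i= 0: C-J = 19 → T
  i= 1: N-U = 19 → T
  i= 2: Z-N = 12 → M
  i= 3: V-B = 20 → U
  i= 4: P-E = 11 → L
  i= 5: L-S = 19 → T
  i= 6: G-N = 19 → T
  i= 7: S-G = 12 → M
  i= 8: U-A = 20 → U
  i= 9: Z-O = 11 → L
  i=10: U-B = 19 → T
  i=11: K-R = 19 → T
  i=12: S-G = 12 → M
  i=13: E-K = 20 → U
  i=14: F-U = 11 → L
  i=15: P-W = 19 → T
  i=16: P-W = 19 → T
  i=17: O-C = 12 → M
  i=18: V-B = 20 → U
  i=19: J-Y = 11 → L
  i=20: U-B = 19 → T
  i=21: T-A = 19 → T
  shifts repeat with period 5: TTMUL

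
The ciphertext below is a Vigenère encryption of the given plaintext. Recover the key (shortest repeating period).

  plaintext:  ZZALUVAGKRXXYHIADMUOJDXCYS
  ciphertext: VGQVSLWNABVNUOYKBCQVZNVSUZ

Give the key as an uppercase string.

  i= 0: V-Z = 22 → W
  i= 1: G-Z =  7 → H
  i= 2: Q-A = 16 → Q
  i= 3: V-L = 10 → K
  i= 4: S-U = 24 → Y
  i= 5: L-V = 16 → Q
  i= 6: W-A = 22 → W
  i= 7: N-G =  7 → H
  i= 8: A-K = 16 → Q
  i= 9: B-R = 10 → K
  i=10: V-X = 24 → Y
  i=11: N-X = 16 → Q
  i=12: U-Y = 22 → W
  i=13: O-H =  7 → H
  i=14: Y-I = 16 → Q
  i=15: K-A = 10 → K
  i=16: B-D = 24 → Y
  i=17: C-M = 16 → Q
  i=18: Q-U = 22 → W
  i=19: V-O =  7 → H
  i=20: Z-J = 16 → Q
  i=21: N-D = 10 → K
  i=22: V-X = 24 → Y
  i=23: S-C = 16 → Q
  i=24: U-Y = 22 → W
  i=25: Z-S =  7 → H
  shifts repeat with period 6: WHQKYQ

WHQKYQ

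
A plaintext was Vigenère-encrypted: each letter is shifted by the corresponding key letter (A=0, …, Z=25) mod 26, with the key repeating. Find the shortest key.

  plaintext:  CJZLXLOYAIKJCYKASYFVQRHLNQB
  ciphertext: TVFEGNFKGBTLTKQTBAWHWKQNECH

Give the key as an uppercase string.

  i= 0: T-C = 17 → R
  i= 1: V-J = 12 → M
  i= 2: F-Z =  6 → G
  i= 3: E-L = 19 → T
  i= 4: G-X =  9 → J
  i= 5: N-L =  2 → C
  i= 6: F-O = 17 → R
  i= 7: K-Y = 12 → M
  i= 8: G-A =  6 → G
  i= 9: B-I = 19 → T
  i=10: T-K =  9 → J
  i=11: L-J =  2 → C
  i=12: T-C = 17 → R
  i=13: K-Y = 12 → M
  i=14: Q-K =  6 → G
  i=15: T-A = 19 → T
  i=16: B-S =  9 → J
  i=17: A-Y =  2 → C
  i=18: W-F = 17 → R
  i=19: H-V = 12 → M
  i=20: W-Q =  6 → G
  i=21: K-R = 19 → T
  i=22: Q-H =  9 → J
  i=23: N-L =  2 → C
  i=24: E-N = 17 → R
  i=25: C-Q = 12 → M
  i=26: H-B =  6 → G
  shifts repeat with period 6: RMGTJC

RMGTJC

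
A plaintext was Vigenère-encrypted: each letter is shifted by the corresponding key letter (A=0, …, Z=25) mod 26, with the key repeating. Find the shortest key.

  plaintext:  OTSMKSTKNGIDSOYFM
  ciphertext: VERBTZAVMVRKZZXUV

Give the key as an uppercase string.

  i= 0: V-O =  7 → H
  i= 1: E-T = 11 → L
  i= 2: R-S = 25 → Z
  i= 3: B-M = 15 → P
  i= 4: T-K =  9 → J
  i= 5: Z-S =  7 → H
  i= 6: A-T =  7 → H
  i= 7: V-K = 11 → L
  i= 8: M-N = 25 → Z
  i= 9: V-G = 15 → P
  i=10: R-I =  9 → J
  i=11: K-D =  7 → H
  i=12: Z-S =  7 → H
  i=13: Z-O = 11 → L
  i=14: X-Y = 25 → Z
  i=15: U-F = 15 → P
  i=16: V-M =  9 → J
  shifts repeat with period 6: HLZPJH

HLZPJH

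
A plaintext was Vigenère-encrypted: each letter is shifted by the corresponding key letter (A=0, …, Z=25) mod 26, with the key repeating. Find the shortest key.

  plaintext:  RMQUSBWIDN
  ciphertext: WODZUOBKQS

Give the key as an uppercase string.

FCN

  i= 0: W-R =  5 → F
  i= 1: O-M =  2 → C
  i= 2: D-Q = 13 → N
  i= 3: Z-U =  5 → F
  i= 4: U-S =  2 → C
  i= 5: O-B = 13 → N
  i= 6: B-W =  5 → F
  i= 7: K-I =  2 → C
  i= 8: Q-D = 13 → N
  i= 9: S-N =  5 → F
  shifts repeat with period 3: FCN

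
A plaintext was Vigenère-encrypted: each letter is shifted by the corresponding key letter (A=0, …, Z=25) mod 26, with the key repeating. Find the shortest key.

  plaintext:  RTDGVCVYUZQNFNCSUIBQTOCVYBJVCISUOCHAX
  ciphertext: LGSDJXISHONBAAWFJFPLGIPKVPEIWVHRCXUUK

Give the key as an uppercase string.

  i= 0: L-R = 20 → U
  i= 1: G-T = 13 → N
  i= 2: S-D = 15 → P
  i= 3: D-G = 23 → X
  i= 4: J-V = 14 → O
  i= 5: X-C = 21 → V
  i= 6: I-V = 13 → N
  i= 7: S-Y = 20 → U
  i= 8: H-U = 13 → N
  i= 9: O-Z = 15 → P
  i=10: N-Q = 23 → X
  i=11: B-N = 14 → O
  i=12: A-F = 21 → V
  i=13: A-N = 13 → N
  i=14: W-C = 20 → U
  i=15: F-S = 13 → N
  i=16: J-U = 15 → P
  i=17: F-I = 23 → X
  i=18: P-B = 14 → O
  i=19: L-Q = 21 → V
  i=20: G-T = 13 → N
  i=21: I-O = 20 → U
  i=22: P-C = 13 → N
  i=23: K-V = 15 → P
  i=24: V-Y = 23 → X
  i=25: P-B = 14 → O
  i=26: E-J = 21 → V
  i=27: I-V = 13 → N
  i=28: W-C = 20 → U
  i=29: V-I = 13 → N
  i=30: H-S = 15 → P
  i=31: R-U = 23 → X
  i=32: C-O = 14 → O
  i=33: X-C = 21 → V
  i=34: U-H = 13 → N
  i=35: U-A = 20 → U
  i=36: K-X = 13 → N
  shifts repeat with period 7: UNPXOVN

UNPXOVN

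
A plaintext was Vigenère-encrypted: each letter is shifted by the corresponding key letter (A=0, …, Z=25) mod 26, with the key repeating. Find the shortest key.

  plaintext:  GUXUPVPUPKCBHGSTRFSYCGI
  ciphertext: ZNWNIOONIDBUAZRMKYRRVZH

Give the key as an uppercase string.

  i= 0: Z-G = 19 → T
  i= 1: N-U = 19 → T
  i= 2: W-X = 25 → Z
  i= 3: N-U = 19 → T
  i= 4: I-P = 19 → T
  i= 5: O-V = 19 → T
  i= 6: O-P = 25 → Z
  i= 7: N-U = 19 → T
  i= 8: I-P = 19 → T
  i= 9: D-K = 19 → T
  i=10: B-C = 25 → Z
  i=11: U-B = 19 → T
  i=12: A-H = 19 → T
  i=13: Z-G = 19 → T
  i=14: R-S = 25 → Z
  i=15: M-T = 19 → T
  i=16: K-R = 19 → T
  i=17: Y-F = 19 → T
  i=18: R-S = 25 → Z
  i=19: R-Y = 19 → T
  i=20: V-C = 19 → T
  i=21: Z-G = 19 → T
  i=22: H-I = 25 → Z
  shifts repeat with period 4: TTZT

TTZT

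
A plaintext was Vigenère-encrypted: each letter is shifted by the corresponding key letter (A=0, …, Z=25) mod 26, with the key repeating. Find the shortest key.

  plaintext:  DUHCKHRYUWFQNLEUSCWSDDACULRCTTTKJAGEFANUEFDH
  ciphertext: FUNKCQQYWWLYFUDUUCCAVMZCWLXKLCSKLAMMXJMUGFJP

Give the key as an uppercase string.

CAGISJZA

  i= 0: F-D =  2 → C
  i= 1: U-U =  0 → A
  i= 2: N-H =  6 → G
  i= 3: K-C =  8 → I
  i= 4: C-K = 18 → S
  i= 5: Q-H =  9 → J
  i= 6: Q-R = 25 → Z
  i= 7: Y-Y =  0 → A
  i= 8: W-U =  2 → C
  i= 9: W-W =  0 → A
  i=10: L-F =  6 → G
  i=11: Y-Q =  8 → I
  i=12: F-N = 18 → S
  i=13: U-L =  9 → J
  i=14: D-E = 25 → Z
  i=15: U-U =  0 → A
  i=16: U-S =  2 → C
  i=17: C-C =  0 → A
  i=18: C-W =  6 → G
  i=19: A-S =  8 → I
  i=20: V-D = 18 → S
  i=21: M-D =  9 → J
  i=22: Z-A = 25 → Z
  i=23: C-C =  0 → A
  i=24: W-U =  2 → C
  i=25: L-L =  0 → A
  i=26: X-R =  6 → G
  i=27: K-C =  8 → I
  i=28: L-T = 18 → S
  i=29: C-T =  9 → J
  i=30: S-T = 25 → Z
  i=31: K-K =  0 → A
  i=32: L-J =  2 → C
  i=33: A-A =  0 → A
  i=34: M-G =  6 → G
  i=35: M-E =  8 → I
  i=36: X-F = 18 → S
  i=37: J-A =  9 → J
  i=38: M-N = 25 → Z
  i=39: U-U =  0 → A
  i=40: G-E =  2 → C
  i=41: F-F =  0 → A
  i=42: J-D =  6 → G
  i=43: P-H =  8 → I
  shifts repeat with period 8: CAGISJZA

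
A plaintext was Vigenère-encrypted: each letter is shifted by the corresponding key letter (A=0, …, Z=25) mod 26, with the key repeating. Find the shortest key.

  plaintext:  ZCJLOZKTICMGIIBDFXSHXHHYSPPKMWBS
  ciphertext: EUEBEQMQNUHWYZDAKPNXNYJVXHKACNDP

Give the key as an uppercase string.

  i= 0: E-Z =  5 → F
  i= 1: U-C = 18 → S
  i= 2: E-J = 21 → V
  i= 3: B-L = 16 → Q
  i= 4: E-O = 16 → Q
  i= 5: Q-Z = 17 → R
  i= 6: M-K =  2 → C
  i= 7: Q-T = 23 → X
  i= 8: N-I =  5 → F
  i= 9: U-C = 18 → S
  i=10: H-M = 21 → V
  i=11: W-G = 16 → Q
  i=12: Y-I = 16 → Q
  i=13: Z-I = 17 → R
  i=14: D-B =  2 → C
  i=15: A-D = 23 → X
  i=16: K-F =  5 → F
  i=17: P-X = 18 → S
  i=18: N-S = 21 → V
  i=19: X-H = 16 → Q
  i=20: N-X = 16 → Q
  i=21: Y-H = 17 → R
  i=22: J-H =  2 → C
  i=23: V-Y = 23 → X
  i=24: X-S =  5 → F
  i=25: H-P = 18 → S
  i=26: K-P = 21 → V
  i=27: A-K = 16 → Q
  i=28: C-M = 16 → Q
  i=29: N-W = 17 → R
  i=30: D-B =  2 → C
  i=31: P-S = 23 → X
  shifts repeat with period 8: FSVQQRCX

FSVQQRCX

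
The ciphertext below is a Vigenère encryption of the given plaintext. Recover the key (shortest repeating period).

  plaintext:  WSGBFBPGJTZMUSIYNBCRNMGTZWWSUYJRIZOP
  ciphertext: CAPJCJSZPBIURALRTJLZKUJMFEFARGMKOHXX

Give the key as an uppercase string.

GIJIXIDT

  i= 0: C-W =  6 → G
  i= 1: A-S =  8 → I
  i= 2: P-G =  9 → J
  i= 3: J-B =  8 → I
  i= 4: C-F = 23 → X
  i= 5: J-B =  8 → I
  i= 6: S-P =  3 → D
  i= 7: Z-G = 19 → T
  i= 8: P-J =  6 → G
  i= 9: B-T =  8 → I
  i=10: I-Z =  9 → J
  i=11: U-M =  8 → I
  i=12: R-U = 23 → X
  i=13: A-S =  8 → I
  i=14: L-I =  3 → D
  i=15: R-Y = 19 → T
  i=16: T-N =  6 → G
  i=17: J-B =  8 → I
  i=18: L-C =  9 → J
  i=19: Z-R =  8 → I
  i=20: K-N = 23 → X
  i=21: U-M =  8 → I
  i=22: J-G =  3 → D
  i=23: M-T = 19 → T
  i=24: F-Z =  6 → G
  i=25: E-W =  8 → I
  i=26: F-W =  9 → J
  i=27: A-S =  8 → I
  i=28: R-U = 23 → X
  i=29: G-Y =  8 → I
  i=30: M-J =  3 → D
  i=31: K-R = 19 → T
  i=32: O-I =  6 → G
  i=33: H-Z =  8 → I
  i=34: X-O =  9 → J
  i=35: X-P =  8 → I
  shifts repeat with period 8: GIJIXIDT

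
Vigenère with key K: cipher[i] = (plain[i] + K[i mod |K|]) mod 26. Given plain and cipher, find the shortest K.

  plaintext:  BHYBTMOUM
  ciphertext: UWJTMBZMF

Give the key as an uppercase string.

TPLS

  i= 0: U-B = 19 → T
  i= 1: W-H = 15 → P
  i= 2: J-Y = 11 → L
  i= 3: T-B = 18 → S
  i= 4: M-T = 19 → T
  i= 5: B-M = 15 → P
  i= 6: Z-O = 11 → L
  i= 7: M-U = 18 → S
  i= 8: F-M = 19 → T
  shifts repeat with period 4: TPLS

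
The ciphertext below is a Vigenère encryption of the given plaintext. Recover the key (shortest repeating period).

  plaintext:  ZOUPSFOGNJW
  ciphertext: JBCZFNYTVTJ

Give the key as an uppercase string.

KNI

  i= 0: J-Z = 10 → K
  i= 1: B-O = 13 → N
  i= 2: C-U =  8 → I
  i= 3: Z-P = 10 → K
  i= 4: F-S = 13 → N
  i= 5: N-F =  8 → I
  i= 6: Y-O = 10 → K
  i= 7: T-G = 13 → N
  i= 8: V-N =  8 → I
  i= 9: T-J = 10 → K
  i=10: J-W = 13 → N
  shifts repeat with period 3: KNI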